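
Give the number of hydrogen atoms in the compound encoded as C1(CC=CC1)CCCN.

Hydrogens are implicit in SMILES; fill each atom to its normal valence:
  5 × C: 2 H each → 10
  3 × C: 1 H each → 3
  1 × N: 2 H
  Total hydrogens = 15.

15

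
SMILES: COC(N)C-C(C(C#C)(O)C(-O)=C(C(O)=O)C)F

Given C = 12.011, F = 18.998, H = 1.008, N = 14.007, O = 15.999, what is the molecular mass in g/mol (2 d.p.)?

Molecular formula: C11H16FNO5.
M = 11×12.011 + 1×18.998 + 16×1.008 + 1×14.007 + 5×15.999 = 261.25 g/mol.

261.25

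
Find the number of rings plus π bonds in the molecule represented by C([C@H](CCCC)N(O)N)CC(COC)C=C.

Molecular formula from the SMILES: C12H26N2O2.
DoU = (2C + 2 + N − H − X)/2 = (2·12 + 2 + 2 − 26 − 0)/2 = 2/2 = 1.
(Structurally: 0 ring(s) + 1 π bond(s) = 1.)

1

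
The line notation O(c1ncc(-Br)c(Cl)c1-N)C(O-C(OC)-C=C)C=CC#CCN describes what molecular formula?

Heavy atoms from the SMILES: 1 Br, 15 C, 1 Cl, 3 N, 3 O.
Implicit hydrogens by atom environment:
  5 × C: 1 H each → 5
  4 × C (aromatic): no H
  3 × O: no H
  2 × C: 2 H each → 4
  2 × C: no H
  2 × N: 2 H each → 4
  1 × Br: no H
  1 × C: 3 H
  1 × C (aromatic): 1 H
  1 × Cl: no H
  1 × N (aromatic): no H
  Total hydrogens = 17.
Molecular formula: C15H17BrClN3O3

C15H17BrClN3O3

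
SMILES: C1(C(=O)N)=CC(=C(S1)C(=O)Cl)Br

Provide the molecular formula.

C6H3BrClNO2S

Heavy atoms from the SMILES: 1 Br, 6 C, 1 Cl, 1 N, 2 O, 1 S.
Implicit hydrogens by atom environment:
  3 × C (aromatic): no H
  2 × C: no H
  2 × O: no H
  1 × Br: no H
  1 × C (aromatic): 1 H
  1 × Cl: no H
  1 × N: 2 H
  1 × S (aromatic): no H
  Total hydrogens = 3.
Molecular formula: C6H3BrClNO2S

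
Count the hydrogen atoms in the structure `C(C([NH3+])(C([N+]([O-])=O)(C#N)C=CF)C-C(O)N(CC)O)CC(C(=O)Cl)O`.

Hydrogens are implicit in SMILES; fill each atom to its normal valence:
  4 × C: 2 H each → 8
  4 × C: 1 H each → 4
  4 × C: no H
  3 × O: 1 H each → 3
  2 × N: no H
  2 × O: no H
  1 × C: 3 H
  1 × Cl: no H
  1 × F: no H
  1 × N (charge +1): 3 H
  1 × N (charge +1): no H
  1 × O (charge -1): no H
  Total hydrogens = 21.

21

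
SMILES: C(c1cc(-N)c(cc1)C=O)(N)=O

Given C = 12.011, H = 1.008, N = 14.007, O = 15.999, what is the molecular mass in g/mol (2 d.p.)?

164.16

Molecular formula: C8H8N2O2.
M = 8×12.011 + 8×1.008 + 2×14.007 + 2×15.999 = 164.16 g/mol.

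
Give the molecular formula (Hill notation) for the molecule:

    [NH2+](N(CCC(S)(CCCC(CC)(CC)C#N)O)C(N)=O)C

Heavy atoms from the SMILES: 14 C, 4 N, 2 O, 1 S.
Implicit hydrogens by atom environment:
  7 × C: 2 H each → 14
  4 × C: no H
  3 × C: 3 H each → 9
  2 × N: no H
  1 × N: 2 H
  1 × N (charge +1): 2 H
  1 × O: 1 H
  1 × O: no H
  1 × S: 1 H
  Total hydrogens = 29.
Net charge +1.
Molecular formula: C14H29N4O2S+

C14H29N4O2S+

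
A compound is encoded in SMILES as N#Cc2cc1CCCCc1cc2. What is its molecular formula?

C11H11N

Heavy atoms from the SMILES: 11 C, 1 N.
Implicit hydrogens by atom environment:
  4 × C: 2 H each → 8
  3 × C (aromatic): 1 H each → 3
  3 × C (aromatic): no H
  1 × C: no H
  1 × N: no H
  Total hydrogens = 11.
Molecular formula: C11H11N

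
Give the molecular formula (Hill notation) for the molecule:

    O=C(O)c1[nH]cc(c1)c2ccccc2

Heavy atoms from the SMILES: 11 C, 1 N, 2 O.
Implicit hydrogens by atom environment:
  7 × C (aromatic): 1 H each → 7
  3 × C (aromatic): no H
  1 × C: no H
  1 × N (aromatic): 1 H
  1 × O: 1 H
  1 × O: no H
  Total hydrogens = 9.
Molecular formula: C11H9NO2

C11H9NO2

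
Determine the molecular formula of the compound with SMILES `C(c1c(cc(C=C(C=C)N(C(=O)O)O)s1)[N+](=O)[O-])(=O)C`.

C11H10N2O6S

Heavy atoms from the SMILES: 11 C, 2 N, 6 O, 1 S.
Implicit hydrogens by atom environment:
  3 × C (aromatic): no H
  3 × C: no H
  3 × O: no H
  2 × C: 1 H each → 2
  2 × O: 1 H each → 2
  1 × C: 3 H
  1 × C: 2 H
  1 × C (aromatic): 1 H
  1 × N (charge +1): no H
  1 × N: no H
  1 × O (charge -1): no H
  1 × S (aromatic): no H
  Total hydrogens = 10.
Molecular formula: C11H10N2O6S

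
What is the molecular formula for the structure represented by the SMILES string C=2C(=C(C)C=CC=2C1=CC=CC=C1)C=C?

C15H14

Heavy atoms from the SMILES: 15 C.
Implicit hydrogens by atom environment:
  8 × C (aromatic): 1 H each → 8
  4 × C (aromatic): no H
  1 × C: 3 H
  1 × C: 2 H
  1 × C: 1 H
  Total hydrogens = 14.
Molecular formula: C15H14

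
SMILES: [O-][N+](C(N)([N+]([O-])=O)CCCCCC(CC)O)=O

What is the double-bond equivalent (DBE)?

Molecular formula from the SMILES: C9H19N3O5.
DoU = (2C + 2 + N − H − X)/2 = (2·9 + 2 + 3 − 19 − 0)/2 = 4/2 = 2.
(Structurally: 0 ring(s) + 2 π bond(s) = 2.)

2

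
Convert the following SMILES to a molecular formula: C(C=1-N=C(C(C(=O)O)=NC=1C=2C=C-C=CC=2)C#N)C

Heavy atoms from the SMILES: 14 C, 3 N, 2 O.
Implicit hydrogens by atom environment:
  5 × C (aromatic): 1 H each → 5
  5 × C (aromatic): no H
  2 × C: no H
  2 × N (aromatic): no H
  1 × C: 3 H
  1 × C: 2 H
  1 × N: no H
  1 × O: 1 H
  1 × O: no H
  Total hydrogens = 11.
Molecular formula: C14H11N3O2

C14H11N3O2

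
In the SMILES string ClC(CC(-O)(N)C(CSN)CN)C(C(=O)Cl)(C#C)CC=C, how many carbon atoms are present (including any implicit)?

13

The symbol for carbon appears 13 times in the SMILES. (Cl is a single chlorine, not C + l.)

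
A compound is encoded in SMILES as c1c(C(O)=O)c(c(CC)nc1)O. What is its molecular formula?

C8H9NO3

Heavy atoms from the SMILES: 8 C, 1 N, 3 O.
Implicit hydrogens by atom environment:
  3 × C (aromatic): no H
  2 × C (aromatic): 1 H each → 2
  2 × O: 1 H each → 2
  1 × C: 3 H
  1 × C: 2 H
  1 × C: no H
  1 × N (aromatic): no H
  1 × O: no H
  Total hydrogens = 9.
Molecular formula: C8H9NO3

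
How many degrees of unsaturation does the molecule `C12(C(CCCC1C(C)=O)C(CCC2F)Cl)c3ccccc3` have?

7

Molecular formula from the SMILES: C18H22ClFO.
DoU = (2C + 2 + N − H − X)/2 = (2·18 + 2 + 0 − 22 − 2)/2 = 14/2 = 7.
(Structurally: 3 ring(s) + 4 π bond(s) = 7.)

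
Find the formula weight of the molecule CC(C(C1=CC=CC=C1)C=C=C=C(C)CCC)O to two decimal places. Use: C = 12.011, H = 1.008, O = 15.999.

242.36

Molecular formula: C17H22O.
M = 17×12.011 + 22×1.008 + 1×15.999 = 242.36 g/mol.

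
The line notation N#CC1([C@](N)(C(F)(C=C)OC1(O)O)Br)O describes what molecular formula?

Heavy atoms from the SMILES: 1 Br, 7 C, 1 F, 2 N, 4 O.
Implicit hydrogens by atom environment:
  5 × C: no H
  3 × O: 1 H each → 3
  1 × Br: no H
  1 × C: 2 H
  1 × C: 1 H
  1 × F: no H
  1 × N: 2 H
  1 × N: no H
  1 × O: no H
  Total hydrogens = 8.
Molecular formula: C7H8BrFN2O4

C7H8BrFN2O4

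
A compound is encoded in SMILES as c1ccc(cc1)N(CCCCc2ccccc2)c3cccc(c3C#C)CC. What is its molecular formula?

Heavy atoms from the SMILES: 26 C, 1 N.
Implicit hydrogens by atom environment:
  13 × C (aromatic): 1 H each → 13
  5 × C: 2 H each → 10
  5 × C (aromatic): no H
  1 × C: 3 H
  1 × C: 1 H
  1 × C: no H
  1 × N: no H
  Total hydrogens = 27.
Molecular formula: C26H27N

C26H27N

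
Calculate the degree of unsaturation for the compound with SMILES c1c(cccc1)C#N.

6

Molecular formula from the SMILES: C7H5N.
DoU = (2C + 2 + N − H − X)/2 = (2·7 + 2 + 1 − 5 − 0)/2 = 12/2 = 6.
(Structurally: 1 ring(s) + 5 π bond(s) = 6.)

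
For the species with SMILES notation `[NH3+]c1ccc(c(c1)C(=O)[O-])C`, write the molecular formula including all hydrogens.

C8H9NO2

Heavy atoms from the SMILES: 8 C, 1 N, 2 O.
Implicit hydrogens by atom environment:
  3 × C (aromatic): 1 H each → 3
  3 × C (aromatic): no H
  1 × C: 3 H
  1 × C: no H
  1 × N (charge +1): 3 H
  1 × O: no H
  1 × O (charge -1): no H
  Total hydrogens = 9.
Molecular formula: C8H9NO2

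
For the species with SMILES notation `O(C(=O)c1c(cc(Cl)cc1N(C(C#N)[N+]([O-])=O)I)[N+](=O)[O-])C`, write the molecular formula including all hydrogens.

C10H6ClIN4O6

Heavy atoms from the SMILES: 10 C, 1 Cl, 1 I, 4 N, 6 O.
Implicit hydrogens by atom environment:
  4 × C (aromatic): no H
  4 × O: no H
  2 × C (aromatic): 1 H each → 2
  2 × C: no H
  2 × N: no H
  2 × N (charge +1): no H
  2 × O (charge -1): no H
  1 × C: 3 H
  1 × C: 1 H
  1 × Cl: no H
  1 × I: no H
  Total hydrogens = 6.
Molecular formula: C10H6ClIN4O6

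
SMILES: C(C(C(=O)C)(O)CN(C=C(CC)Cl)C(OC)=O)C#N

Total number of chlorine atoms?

The symbol for chlorine appears 1 time in the SMILES.

1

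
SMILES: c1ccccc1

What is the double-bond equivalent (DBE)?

4

Molecular formula from the SMILES: C6H6.
DoU = (2C + 2 + N − H − X)/2 = (2·6 + 2 + 0 − 6 − 0)/2 = 8/2 = 4.
(Structurally: 1 ring(s) + 3 π bond(s) = 4.)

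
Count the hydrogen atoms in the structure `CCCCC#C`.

Hydrogens are implicit in SMILES; fill each atom to its normal valence:
  3 × C: 2 H each → 6
  1 × C: 3 H
  1 × C: 1 H
  1 × C: no H
  Total hydrogens = 10.

10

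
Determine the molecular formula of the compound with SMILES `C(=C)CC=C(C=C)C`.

C8H12

Heavy atoms from the SMILES: 8 C.
Implicit hydrogens by atom environment:
  3 × C: 2 H each → 6
  3 × C: 1 H each → 3
  1 × C: 3 H
  1 × C: no H
  Total hydrogens = 12.
Molecular formula: C8H12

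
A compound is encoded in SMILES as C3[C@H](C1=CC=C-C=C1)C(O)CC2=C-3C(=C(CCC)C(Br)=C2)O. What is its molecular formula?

C19H21BrO2

Heavy atoms from the SMILES: 1 Br, 19 C, 2 O.
Implicit hydrogens by atom environment:
  6 × C (aromatic): 1 H each → 6
  6 × C (aromatic): no H
  4 × C: 2 H each → 8
  2 × C: 1 H each → 2
  2 × O: 1 H each → 2
  1 × Br: no H
  1 × C: 3 H
  Total hydrogens = 21.
Molecular formula: C19H21BrO2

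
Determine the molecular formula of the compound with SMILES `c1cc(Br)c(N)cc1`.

C6H6BrN

Heavy atoms from the SMILES: 1 Br, 6 C, 1 N.
Implicit hydrogens by atom environment:
  4 × C (aromatic): 1 H each → 4
  2 × C (aromatic): no H
  1 × Br: no H
  1 × N: 2 H
  Total hydrogens = 6.
Molecular formula: C6H6BrN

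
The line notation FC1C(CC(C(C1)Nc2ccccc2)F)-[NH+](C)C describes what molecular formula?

C14H21F2N2+

Heavy atoms from the SMILES: 14 C, 2 F, 2 N.
Implicit hydrogens by atom environment:
  5 × C (aromatic): 1 H each → 5
  4 × C: 1 H each → 4
  2 × C: 3 H each → 6
  2 × C: 2 H each → 4
  2 × F: no H
  1 × C (aromatic): no H
  1 × N: 1 H
  1 × N (charge +1): 1 H
  Total hydrogens = 21.
Net charge +1.
Molecular formula: C14H21F2N2+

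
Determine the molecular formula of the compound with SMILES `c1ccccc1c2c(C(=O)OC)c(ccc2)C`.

Heavy atoms from the SMILES: 15 C, 2 O.
Implicit hydrogens by atom environment:
  8 × C (aromatic): 1 H each → 8
  4 × C (aromatic): no H
  2 × C: 3 H each → 6
  2 × O: no H
  1 × C: no H
  Total hydrogens = 14.
Molecular formula: C15H14O2

C15H14O2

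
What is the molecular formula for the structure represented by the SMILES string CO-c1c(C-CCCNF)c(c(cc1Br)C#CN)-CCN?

C15H21BrFN3O

Heavy atoms from the SMILES: 1 Br, 15 C, 1 F, 3 N, 1 O.
Implicit hydrogens by atom environment:
  6 × C: 2 H each → 12
  5 × C (aromatic): no H
  2 × C: no H
  2 × N: 2 H each → 4
  1 × Br: no H
  1 × C: 3 H
  1 × C (aromatic): 1 H
  1 × F: no H
  1 × N: 1 H
  1 × O: no H
  Total hydrogens = 21.
Molecular formula: C15H21BrFN3O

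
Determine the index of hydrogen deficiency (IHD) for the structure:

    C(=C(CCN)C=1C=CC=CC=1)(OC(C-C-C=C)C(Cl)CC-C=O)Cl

Molecular formula from the SMILES: C19H25Cl2NO2.
DoU = (2C + 2 + N − H − X)/2 = (2·19 + 2 + 1 − 25 − 2)/2 = 14/2 = 7.
(Structurally: 1 ring(s) + 6 π bond(s) = 7.)

7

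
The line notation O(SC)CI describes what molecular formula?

Heavy atoms from the SMILES: 2 C, 1 I, 1 O, 1 S.
Implicit hydrogens by atom environment:
  1 × C: 3 H
  1 × C: 2 H
  1 × I: no H
  1 × O: no H
  1 × S: no H
  Total hydrogens = 5.
Molecular formula: C2H5IOS

C2H5IOS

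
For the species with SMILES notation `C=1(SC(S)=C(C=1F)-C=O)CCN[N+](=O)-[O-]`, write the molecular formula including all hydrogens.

C7H7FN2O3S2

Heavy atoms from the SMILES: 7 C, 1 F, 2 N, 3 O, 2 S.
Implicit hydrogens by atom environment:
  4 × C (aromatic): no H
  2 × C: 2 H each → 4
  2 × O: no H
  1 × C: 1 H
  1 × F: no H
  1 × N: 1 H
  1 × N (charge +1): no H
  1 × O (charge -1): no H
  1 × S: 1 H
  1 × S (aromatic): no H
  Total hydrogens = 7.
Molecular formula: C7H7FN2O3S2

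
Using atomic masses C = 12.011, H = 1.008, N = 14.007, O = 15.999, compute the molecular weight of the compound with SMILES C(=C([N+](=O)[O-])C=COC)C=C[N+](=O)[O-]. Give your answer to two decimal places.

200.15

Molecular formula: C7H8N2O5.
M = 7×12.011 + 8×1.008 + 2×14.007 + 5×15.999 = 200.15 g/mol.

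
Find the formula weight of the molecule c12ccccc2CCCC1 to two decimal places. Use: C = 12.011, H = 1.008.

132.21

Molecular formula: C10H12.
M = 10×12.011 + 12×1.008 = 132.21 g/mol.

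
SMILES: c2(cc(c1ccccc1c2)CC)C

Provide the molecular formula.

C13H14

Heavy atoms from the SMILES: 13 C.
Implicit hydrogens by atom environment:
  6 × C (aromatic): 1 H each → 6
  4 × C (aromatic): no H
  2 × C: 3 H each → 6
  1 × C: 2 H
  Total hydrogens = 14.
Molecular formula: C13H14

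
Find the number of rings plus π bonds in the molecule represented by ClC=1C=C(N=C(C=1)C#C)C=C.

7

Molecular formula from the SMILES: C9H6ClN.
DoU = (2C + 2 + N − H − X)/2 = (2·9 + 2 + 1 − 6 − 1)/2 = 14/2 = 7.
(Structurally: 1 ring(s) + 6 π bond(s) = 7.)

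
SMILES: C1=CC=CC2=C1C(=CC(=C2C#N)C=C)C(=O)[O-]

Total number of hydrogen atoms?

8

Hydrogens are implicit in SMILES; fill each atom to its normal valence:
  5 × C (aromatic): 1 H each → 5
  5 × C (aromatic): no H
  2 × C: no H
  1 × C: 2 H
  1 × C: 1 H
  1 × N: no H
  1 × O: no H
  1 × O (charge -1): no H
  Total hydrogens = 8.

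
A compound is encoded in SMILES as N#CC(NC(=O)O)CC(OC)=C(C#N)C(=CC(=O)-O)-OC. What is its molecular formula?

Heavy atoms from the SMILES: 12 C, 3 N, 6 O.
Implicit hydrogens by atom environment:
  7 × C: no H
  4 × O: no H
  2 × C: 3 H each → 6
  2 × C: 1 H each → 2
  2 × N: no H
  2 × O: 1 H each → 2
  1 × C: 2 H
  1 × N: 1 H
  Total hydrogens = 13.
Molecular formula: C12H13N3O6

C12H13N3O6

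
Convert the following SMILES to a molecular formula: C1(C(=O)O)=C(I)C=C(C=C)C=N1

C8H6INO2

Heavy atoms from the SMILES: 8 C, 1 I, 1 N, 2 O.
Implicit hydrogens by atom environment:
  3 × C (aromatic): no H
  2 × C (aromatic): 1 H each → 2
  1 × C: 2 H
  1 × C: 1 H
  1 × C: no H
  1 × I: no H
  1 × N (aromatic): no H
  1 × O: 1 H
  1 × O: no H
  Total hydrogens = 6.
Molecular formula: C8H6INO2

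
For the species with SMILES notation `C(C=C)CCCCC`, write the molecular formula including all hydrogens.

Heavy atoms from the SMILES: 8 C.
Implicit hydrogens by atom environment:
  6 × C: 2 H each → 12
  1 × C: 3 H
  1 × C: 1 H
  Total hydrogens = 16.
Molecular formula: C8H16

C8H16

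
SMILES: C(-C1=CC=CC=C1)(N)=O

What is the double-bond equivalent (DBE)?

5

Molecular formula from the SMILES: C7H7NO.
DoU = (2C + 2 + N − H − X)/2 = (2·7 + 2 + 1 − 7 − 0)/2 = 10/2 = 5.
(Structurally: 1 ring(s) + 4 π bond(s) = 5.)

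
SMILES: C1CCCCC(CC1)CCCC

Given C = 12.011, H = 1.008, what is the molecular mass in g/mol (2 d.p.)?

168.32

Molecular formula: C12H24.
M = 12×12.011 + 24×1.008 = 168.32 g/mol.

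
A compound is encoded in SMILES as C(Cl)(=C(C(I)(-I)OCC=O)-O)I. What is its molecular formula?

Heavy atoms from the SMILES: 5 C, 1 Cl, 3 I, 3 O.
Implicit hydrogens by atom environment:
  3 × C: no H
  3 × I: no H
  2 × O: no H
  1 × C: 2 H
  1 × C: 1 H
  1 × Cl: no H
  1 × O: 1 H
  Total hydrogens = 4.
Molecular formula: C5H4ClI3O3

C5H4ClI3O3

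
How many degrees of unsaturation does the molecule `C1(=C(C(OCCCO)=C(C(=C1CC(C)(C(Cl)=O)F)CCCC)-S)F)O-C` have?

5

Molecular formula from the SMILES: C18H25ClF2O4S.
DoU = (2C + 2 + N − H − X)/2 = (2·18 + 2 + 0 − 25 − 3)/2 = 10/2 = 5.
(Structurally: 1 ring(s) + 4 π bond(s) = 5.)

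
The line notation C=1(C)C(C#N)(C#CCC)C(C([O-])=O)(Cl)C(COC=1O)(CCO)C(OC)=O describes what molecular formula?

C17H19ClNO7-

Heavy atoms from the SMILES: 17 C, 1 Cl, 1 N, 7 O.
Implicit hydrogens by atom environment:
  10 × C: no H
  4 × C: 2 H each → 8
  4 × O: no H
  3 × C: 3 H each → 9
  2 × O: 1 H each → 2
  1 × Cl: no H
  1 × N: no H
  1 × O (charge -1): no H
  Total hydrogens = 19.
Net charge -1.
Molecular formula: C17H19ClNO7-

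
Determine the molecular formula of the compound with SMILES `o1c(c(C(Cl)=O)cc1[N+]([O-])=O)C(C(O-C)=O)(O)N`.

C8H7ClN2O7

Heavy atoms from the SMILES: 8 C, 1 Cl, 2 N, 7 O.
Implicit hydrogens by atom environment:
  4 × O: no H
  3 × C (aromatic): no H
  3 × C: no H
  1 × C: 3 H
  1 × C (aromatic): 1 H
  1 × Cl: no H
  1 × N: 2 H
  1 × N (charge +1): no H
  1 × O: 1 H
  1 × O (aromatic): no H
  1 × O (charge -1): no H
  Total hydrogens = 7.
Molecular formula: C8H7ClN2O7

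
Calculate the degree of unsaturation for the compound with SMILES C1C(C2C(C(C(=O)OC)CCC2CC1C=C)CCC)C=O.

5

Molecular formula from the SMILES: C18H28O3.
DoU = (2C + 2 + N − H − X)/2 = (2·18 + 2 + 0 − 28 − 0)/2 = 10/2 = 5.
(Structurally: 2 ring(s) + 3 π bond(s) = 5.)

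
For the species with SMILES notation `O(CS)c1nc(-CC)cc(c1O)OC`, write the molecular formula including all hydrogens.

C9H13NO3S

Heavy atoms from the SMILES: 9 C, 1 N, 3 O, 1 S.
Implicit hydrogens by atom environment:
  4 × C (aromatic): no H
  2 × C: 3 H each → 6
  2 × C: 2 H each → 4
  2 × O: no H
  1 × C (aromatic): 1 H
  1 × N (aromatic): no H
  1 × O: 1 H
  1 × S: 1 H
  Total hydrogens = 13.
Molecular formula: C9H13NO3S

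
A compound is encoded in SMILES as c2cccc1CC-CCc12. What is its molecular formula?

C10H12

Heavy atoms from the SMILES: 10 C.
Implicit hydrogens by atom environment:
  4 × C: 2 H each → 8
  4 × C (aromatic): 1 H each → 4
  2 × C (aromatic): no H
  Total hydrogens = 12.
Molecular formula: C10H12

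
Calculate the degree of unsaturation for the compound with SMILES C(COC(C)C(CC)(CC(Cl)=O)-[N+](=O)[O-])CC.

2

Molecular formula from the SMILES: C11H20ClNO4.
DoU = (2C + 2 + N − H − X)/2 = (2·11 + 2 + 1 − 20 − 1)/2 = 4/2 = 2.
(Structurally: 0 ring(s) + 2 π bond(s) = 2.)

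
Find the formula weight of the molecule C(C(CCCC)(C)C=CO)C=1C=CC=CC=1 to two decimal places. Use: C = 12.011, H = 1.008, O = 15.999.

Molecular formula: C15H22O.
M = 15×12.011 + 22×1.008 + 1×15.999 = 218.34 g/mol.

218.34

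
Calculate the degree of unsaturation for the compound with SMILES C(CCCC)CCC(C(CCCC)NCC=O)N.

1

Molecular formula from the SMILES: C15H32N2O.
DoU = (2C + 2 + N − H − X)/2 = (2·15 + 2 + 2 − 32 − 0)/2 = 2/2 = 1.
(Structurally: 0 ring(s) + 1 π bond(s) = 1.)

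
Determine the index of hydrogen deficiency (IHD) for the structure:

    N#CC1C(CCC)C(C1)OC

Molecular formula from the SMILES: C9H15NO.
DoU = (2C + 2 + N − H − X)/2 = (2·9 + 2 + 1 − 15 − 0)/2 = 6/2 = 3.
(Structurally: 1 ring(s) + 2 π bond(s) = 3.)

3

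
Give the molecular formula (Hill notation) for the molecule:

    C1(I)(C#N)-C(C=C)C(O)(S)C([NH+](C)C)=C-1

Heavy atoms from the SMILES: 10 C, 1 I, 2 N, 1 O, 1 S.
Implicit hydrogens by atom environment:
  4 × C: no H
  3 × C: 1 H each → 3
  2 × C: 3 H each → 6
  1 × C: 2 H
  1 × I: no H
  1 × N (charge +1): 1 H
  1 × N: no H
  1 × O: 1 H
  1 × S: 1 H
  Total hydrogens = 14.
Net charge +1.
Molecular formula: C10H14IN2OS+

C10H14IN2OS+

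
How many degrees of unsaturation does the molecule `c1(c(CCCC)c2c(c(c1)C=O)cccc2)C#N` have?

10

Molecular formula from the SMILES: C16H15NO.
DoU = (2C + 2 + N − H − X)/2 = (2·16 + 2 + 1 − 15 − 0)/2 = 20/2 = 10.
(Structurally: 2 ring(s) + 8 π bond(s) = 10.)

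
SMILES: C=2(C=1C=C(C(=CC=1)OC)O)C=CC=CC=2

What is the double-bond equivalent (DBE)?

Molecular formula from the SMILES: C13H12O2.
DoU = (2C + 2 + N − H − X)/2 = (2·13 + 2 + 0 − 12 − 0)/2 = 16/2 = 8.
(Structurally: 2 ring(s) + 6 π bond(s) = 8.)

8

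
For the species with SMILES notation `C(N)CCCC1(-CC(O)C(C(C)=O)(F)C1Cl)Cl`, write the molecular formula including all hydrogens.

C11H18Cl2FNO2

Heavy atoms from the SMILES: 11 C, 2 Cl, 1 F, 1 N, 2 O.
Implicit hydrogens by atom environment:
  5 × C: 2 H each → 10
  3 × C: no H
  2 × C: 1 H each → 2
  2 × Cl: no H
  1 × C: 3 H
  1 × F: no H
  1 × N: 2 H
  1 × O: 1 H
  1 × O: no H
  Total hydrogens = 18.
Molecular formula: C11H18Cl2FNO2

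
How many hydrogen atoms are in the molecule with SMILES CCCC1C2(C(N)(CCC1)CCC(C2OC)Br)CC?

30

Hydrogens are implicit in SMILES; fill each atom to its normal valence:
  8 × C: 2 H each → 16
  3 × C: 3 H each → 9
  3 × C: 1 H each → 3
  2 × C: no H
  1 × Br: no H
  1 × N: 2 H
  1 × O: no H
  Total hydrogens = 30.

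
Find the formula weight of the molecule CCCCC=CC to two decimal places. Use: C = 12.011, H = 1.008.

98.19

Molecular formula: C7H14.
M = 7×12.011 + 14×1.008 = 98.19 g/mol.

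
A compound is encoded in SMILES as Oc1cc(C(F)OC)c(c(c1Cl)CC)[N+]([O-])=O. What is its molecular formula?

Heavy atoms from the SMILES: 10 C, 1 Cl, 1 F, 1 N, 4 O.
Implicit hydrogens by atom environment:
  5 × C (aromatic): no H
  2 × C: 3 H each → 6
  2 × O: no H
  1 × C: 2 H
  1 × C (aromatic): 1 H
  1 × C: 1 H
  1 × Cl: no H
  1 × F: no H
  1 × N (charge +1): no H
  1 × O: 1 H
  1 × O (charge -1): no H
  Total hydrogens = 11.
Molecular formula: C10H11ClFNO4

C10H11ClFNO4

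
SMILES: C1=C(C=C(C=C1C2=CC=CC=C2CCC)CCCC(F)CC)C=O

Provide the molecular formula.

C22H27FO

Heavy atoms from the SMILES: 22 C, 1 F, 1 O.
Implicit hydrogens by atom environment:
  7 × C (aromatic): 1 H each → 7
  6 × C: 2 H each → 12
  5 × C (aromatic): no H
  2 × C: 3 H each → 6
  2 × C: 1 H each → 2
  1 × F: no H
  1 × O: no H
  Total hydrogens = 27.
Molecular formula: C22H27FO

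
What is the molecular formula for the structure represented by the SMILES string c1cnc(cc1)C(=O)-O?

Heavy atoms from the SMILES: 6 C, 1 N, 2 O.
Implicit hydrogens by atom environment:
  4 × C (aromatic): 1 H each → 4
  1 × C (aromatic): no H
  1 × C: no H
  1 × N (aromatic): no H
  1 × O: 1 H
  1 × O: no H
  Total hydrogens = 5.
Molecular formula: C6H5NO2

C6H5NO2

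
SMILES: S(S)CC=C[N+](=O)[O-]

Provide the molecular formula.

Heavy atoms from the SMILES: 3 C, 1 N, 2 O, 2 S.
Implicit hydrogens by atom environment:
  2 × C: 1 H each → 2
  1 × C: 2 H
  1 × N (charge +1): no H
  1 × O: no H
  1 × O (charge -1): no H
  1 × S: 1 H
  1 × S: no H
  Total hydrogens = 5.
Molecular formula: C3H5NO2S2

C3H5NO2S2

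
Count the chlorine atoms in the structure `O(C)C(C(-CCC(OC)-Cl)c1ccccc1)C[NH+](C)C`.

1

The symbol for chlorine appears 1 time in the SMILES.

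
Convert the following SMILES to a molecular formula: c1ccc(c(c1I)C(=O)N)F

C7H5FINO

Heavy atoms from the SMILES: 7 C, 1 F, 1 I, 1 N, 1 O.
Implicit hydrogens by atom environment:
  3 × C (aromatic): 1 H each → 3
  3 × C (aromatic): no H
  1 × C: no H
  1 × F: no H
  1 × I: no H
  1 × N: 2 H
  1 × O: no H
  Total hydrogens = 5.
Molecular formula: C7H5FINO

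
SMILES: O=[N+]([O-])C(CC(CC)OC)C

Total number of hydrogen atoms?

15

Hydrogens are implicit in SMILES; fill each atom to its normal valence:
  3 × C: 3 H each → 9
  2 × C: 2 H each → 4
  2 × C: 1 H each → 2
  2 × O: no H
  1 × N (charge +1): no H
  1 × O (charge -1): no H
  Total hydrogens = 15.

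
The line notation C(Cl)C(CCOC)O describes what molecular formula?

Heavy atoms from the SMILES: 5 C, 1 Cl, 2 O.
Implicit hydrogens by atom environment:
  3 × C: 2 H each → 6
  1 × C: 3 H
  1 × C: 1 H
  1 × Cl: no H
  1 × O: 1 H
  1 × O: no H
  Total hydrogens = 11.
Molecular formula: C5H11ClO2

C5H11ClO2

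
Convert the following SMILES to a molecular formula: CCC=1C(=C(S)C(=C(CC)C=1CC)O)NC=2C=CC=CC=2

C18H23NOS

Heavy atoms from the SMILES: 18 C, 1 N, 1 O, 1 S.
Implicit hydrogens by atom environment:
  7 × C (aromatic): no H
  5 × C (aromatic): 1 H each → 5
  3 × C: 3 H each → 9
  3 × C: 2 H each → 6
  1 × N: 1 H
  1 × O: 1 H
  1 × S: 1 H
  Total hydrogens = 23.
Molecular formula: C18H23NOS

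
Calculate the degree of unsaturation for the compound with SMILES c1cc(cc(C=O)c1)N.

Molecular formula from the SMILES: C7H7NO.
DoU = (2C + 2 + N − H − X)/2 = (2·7 + 2 + 1 − 7 − 0)/2 = 10/2 = 5.
(Structurally: 1 ring(s) + 4 π bond(s) = 5.)

5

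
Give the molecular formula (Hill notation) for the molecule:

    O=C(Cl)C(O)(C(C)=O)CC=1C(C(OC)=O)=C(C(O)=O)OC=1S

Heavy atoms from the SMILES: 12 C, 1 Cl, 8 O, 1 S.
Implicit hydrogens by atom environment:
  5 × C: no H
  5 × O: no H
  4 × C (aromatic): no H
  2 × C: 3 H each → 6
  2 × O: 1 H each → 2
  1 × C: 2 H
  1 × Cl: no H
  1 × O (aromatic): no H
  1 × S: 1 H
  Total hydrogens = 11.
Molecular formula: C12H11ClO8S

C12H11ClO8S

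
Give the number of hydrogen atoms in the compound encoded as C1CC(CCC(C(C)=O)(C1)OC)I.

17

Hydrogens are implicit in SMILES; fill each atom to its normal valence:
  5 × C: 2 H each → 10
  2 × C: 3 H each → 6
  2 × C: no H
  2 × O: no H
  1 × C: 1 H
  1 × I: no H
  Total hydrogens = 17.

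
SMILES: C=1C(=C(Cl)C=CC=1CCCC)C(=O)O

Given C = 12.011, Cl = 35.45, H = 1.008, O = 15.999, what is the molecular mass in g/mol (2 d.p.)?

212.67

Molecular formula: C11H13ClO2.
M = 11×12.011 + 1×35.45 + 13×1.008 + 2×15.999 = 212.67 g/mol.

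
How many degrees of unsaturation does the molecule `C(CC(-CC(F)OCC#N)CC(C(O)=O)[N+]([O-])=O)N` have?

Molecular formula from the SMILES: C10H16FN3O5.
DoU = (2C + 2 + N − H − X)/2 = (2·10 + 2 + 3 − 16 − 1)/2 = 8/2 = 4.
(Structurally: 0 ring(s) + 4 π bond(s) = 4.)

4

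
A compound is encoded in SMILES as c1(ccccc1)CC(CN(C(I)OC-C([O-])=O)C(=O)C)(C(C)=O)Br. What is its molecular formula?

C16H18BrINO5-

Heavy atoms from the SMILES: 1 Br, 16 C, 1 I, 1 N, 5 O.
Implicit hydrogens by atom environment:
  5 × C (aromatic): 1 H each → 5
  4 × C: no H
  4 × O: no H
  3 × C: 2 H each → 6
  2 × C: 3 H each → 6
  1 × Br: no H
  1 × C: 1 H
  1 × C (aromatic): no H
  1 × I: no H
  1 × N: no H
  1 × O (charge -1): no H
  Total hydrogens = 18.
Net charge -1.
Molecular formula: C16H18BrINO5-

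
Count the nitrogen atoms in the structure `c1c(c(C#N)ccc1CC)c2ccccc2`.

1

The symbol for nitrogen appears 1 time in the SMILES.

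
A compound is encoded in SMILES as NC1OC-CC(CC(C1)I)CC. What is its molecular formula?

Heavy atoms from the SMILES: 9 C, 1 I, 1 N, 1 O.
Implicit hydrogens by atom environment:
  5 × C: 2 H each → 10
  3 × C: 1 H each → 3
  1 × C: 3 H
  1 × I: no H
  1 × N: 2 H
  1 × O: no H
  Total hydrogens = 18.
Molecular formula: C9H18INO

C9H18INO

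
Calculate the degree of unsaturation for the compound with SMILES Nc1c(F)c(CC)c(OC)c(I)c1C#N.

6

Molecular formula from the SMILES: C10H10FIN2O.
DoU = (2C + 2 + N − H − X)/2 = (2·10 + 2 + 2 − 10 − 2)/2 = 12/2 = 6.
(Structurally: 1 ring(s) + 5 π bond(s) = 6.)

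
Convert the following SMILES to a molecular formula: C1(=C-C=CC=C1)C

Heavy atoms from the SMILES: 7 C.
Implicit hydrogens by atom environment:
  5 × C (aromatic): 1 H each → 5
  1 × C: 3 H
  1 × C (aromatic): no H
  Total hydrogens = 8.
Molecular formula: C7H8

C7H8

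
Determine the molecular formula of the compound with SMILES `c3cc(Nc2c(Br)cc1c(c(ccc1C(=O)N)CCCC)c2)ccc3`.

Heavy atoms from the SMILES: 1 Br, 21 C, 2 N, 1 O.
Implicit hydrogens by atom environment:
  9 × C (aromatic): 1 H each → 9
  7 × C (aromatic): no H
  3 × C: 2 H each → 6
  1 × Br: no H
  1 × C: 3 H
  1 × C: no H
  1 × N: 2 H
  1 × N: 1 H
  1 × O: no H
  Total hydrogens = 21.
Molecular formula: C21H21BrN2O

C21H21BrN2O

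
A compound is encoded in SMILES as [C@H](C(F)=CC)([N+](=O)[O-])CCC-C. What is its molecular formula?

C8H14FNO2

Heavy atoms from the SMILES: 8 C, 1 F, 1 N, 2 O.
Implicit hydrogens by atom environment:
  3 × C: 2 H each → 6
  2 × C: 3 H each → 6
  2 × C: 1 H each → 2
  1 × C: no H
  1 × F: no H
  1 × N (charge +1): no H
  1 × O: no H
  1 × O (charge -1): no H
  Total hydrogens = 14.
Molecular formula: C8H14FNO2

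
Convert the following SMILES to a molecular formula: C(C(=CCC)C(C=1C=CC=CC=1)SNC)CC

Heavy atoms from the SMILES: 15 C, 1 N, 1 S.
Implicit hydrogens by atom environment:
  5 × C (aromatic): 1 H each → 5
  3 × C: 3 H each → 9
  3 × C: 2 H each → 6
  2 × C: 1 H each → 2
  1 × C: no H
  1 × C (aromatic): no H
  1 × N: 1 H
  1 × S: no H
  Total hydrogens = 23.
Molecular formula: C15H23NS

C15H23NS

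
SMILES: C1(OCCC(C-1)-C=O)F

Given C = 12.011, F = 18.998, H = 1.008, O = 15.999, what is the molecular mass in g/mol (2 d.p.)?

Molecular formula: C6H9FO2.
M = 6×12.011 + 1×18.998 + 9×1.008 + 2×15.999 = 132.13 g/mol.

132.13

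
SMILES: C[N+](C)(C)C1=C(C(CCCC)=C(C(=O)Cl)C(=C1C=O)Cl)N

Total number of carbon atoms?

The symbol for carbon appears 15 times in the SMILES. (Cl is a single chlorine, not C + l.)

15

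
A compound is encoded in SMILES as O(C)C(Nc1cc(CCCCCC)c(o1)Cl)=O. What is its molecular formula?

Heavy atoms from the SMILES: 12 C, 1 Cl, 1 N, 3 O.
Implicit hydrogens by atom environment:
  5 × C: 2 H each → 10
  3 × C (aromatic): no H
  2 × C: 3 H each → 6
  2 × O: no H
  1 × C (aromatic): 1 H
  1 × C: no H
  1 × Cl: no H
  1 × N: 1 H
  1 × O (aromatic): no H
  Total hydrogens = 18.
Molecular formula: C12H18ClNO3

C12H18ClNO3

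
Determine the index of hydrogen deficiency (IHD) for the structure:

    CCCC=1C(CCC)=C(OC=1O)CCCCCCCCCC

3

Molecular formula from the SMILES: C20H36O2.
DoU = (2C + 2 + N − H − X)/2 = (2·20 + 2 + 0 − 36 − 0)/2 = 6/2 = 3.
(Structurally: 1 ring(s) + 2 π bond(s) = 3.)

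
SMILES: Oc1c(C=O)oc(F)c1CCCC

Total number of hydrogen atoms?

Hydrogens are implicit in SMILES; fill each atom to its normal valence:
  4 × C (aromatic): no H
  3 × C: 2 H each → 6
  1 × C: 3 H
  1 × C: 1 H
  1 × F: no H
  1 × O: 1 H
  1 × O (aromatic): no H
  1 × O: no H
  Total hydrogens = 11.

11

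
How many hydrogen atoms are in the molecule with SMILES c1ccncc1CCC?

Hydrogens are implicit in SMILES; fill each atom to its normal valence:
  4 × C (aromatic): 1 H each → 4
  2 × C: 2 H each → 4
  1 × C: 3 H
  1 × C (aromatic): no H
  1 × N (aromatic): no H
  Total hydrogens = 11.

11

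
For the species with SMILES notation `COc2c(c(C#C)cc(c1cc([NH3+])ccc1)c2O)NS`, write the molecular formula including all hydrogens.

Heavy atoms from the SMILES: 15 C, 2 N, 2 O, 1 S.
Implicit hydrogens by atom environment:
  7 × C (aromatic): no H
  5 × C (aromatic): 1 H each → 5
  1 × C: 3 H
  1 × C: 1 H
  1 × C: no H
  1 × N (charge +1): 3 H
  1 × N: 1 H
  1 × O: 1 H
  1 × O: no H
  1 × S: 1 H
  Total hydrogens = 15.
Net charge +1.
Molecular formula: C15H15N2O2S+

C15H15N2O2S+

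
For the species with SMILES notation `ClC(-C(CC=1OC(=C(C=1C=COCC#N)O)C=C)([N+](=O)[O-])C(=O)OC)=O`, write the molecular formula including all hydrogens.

Heavy atoms from the SMILES: 15 C, 1 Cl, 2 N, 8 O.
Implicit hydrogens by atom environment:
  5 × O: no H
  4 × C (aromatic): no H
  4 × C: no H
  3 × C: 2 H each → 6
  3 × C: 1 H each → 3
  1 × C: 3 H
  1 × Cl: no H
  1 × N (charge +1): no H
  1 × N: no H
  1 × O: 1 H
  1 × O (aromatic): no H
  1 × O (charge -1): no H
  Total hydrogens = 13.
Molecular formula: C15H13ClN2O8

C15H13ClN2O8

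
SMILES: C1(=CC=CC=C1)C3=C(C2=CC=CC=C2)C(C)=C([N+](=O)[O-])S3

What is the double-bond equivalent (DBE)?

Molecular formula from the SMILES: C17H13NO2S.
DoU = (2C + 2 + N − H − X)/2 = (2·17 + 2 + 1 − 13 − 0)/2 = 24/2 = 12.
(Structurally: 3 ring(s) + 9 π bond(s) = 12.)

12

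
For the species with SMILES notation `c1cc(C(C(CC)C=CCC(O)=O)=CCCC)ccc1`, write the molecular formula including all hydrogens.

C18H24O2

Heavy atoms from the SMILES: 18 C, 2 O.
Implicit hydrogens by atom environment:
  5 × C (aromatic): 1 H each → 5
  4 × C: 2 H each → 8
  4 × C: 1 H each → 4
  2 × C: 3 H each → 6
  2 × C: no H
  1 × C (aromatic): no H
  1 × O: 1 H
  1 × O: no H
  Total hydrogens = 24.
Molecular formula: C18H24O2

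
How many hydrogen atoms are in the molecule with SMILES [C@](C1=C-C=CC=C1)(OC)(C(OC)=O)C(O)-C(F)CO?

17

Hydrogens are implicit in SMILES; fill each atom to its normal valence:
  5 × C (aromatic): 1 H each → 5
  3 × O: no H
  2 × C: 3 H each → 6
  2 × C: 1 H each → 2
  2 × C: no H
  2 × O: 1 H each → 2
  1 × C: 2 H
  1 × C (aromatic): no H
  1 × F: no H
  Total hydrogens = 17.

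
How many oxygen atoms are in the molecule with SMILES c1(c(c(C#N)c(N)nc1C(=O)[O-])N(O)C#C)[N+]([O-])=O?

5

The symbol for oxygen appears 5 times in the SMILES.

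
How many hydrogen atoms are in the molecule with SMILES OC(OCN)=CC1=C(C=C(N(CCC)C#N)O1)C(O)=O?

15

Hydrogens are implicit in SMILES; fill each atom to its normal valence:
  3 × C: 2 H each → 6
  3 × C (aromatic): no H
  3 × C: no H
  2 × N: no H
  2 × O: 1 H each → 2
  2 × O: no H
  1 × C: 3 H
  1 × C (aromatic): 1 H
  1 × C: 1 H
  1 × N: 2 H
  1 × O (aromatic): no H
  Total hydrogens = 15.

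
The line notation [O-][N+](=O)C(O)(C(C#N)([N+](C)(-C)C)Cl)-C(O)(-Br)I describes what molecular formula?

C7H11BrClIN3O4+

Heavy atoms from the SMILES: 1 Br, 7 C, 1 Cl, 1 I, 3 N, 4 O.
Implicit hydrogens by atom environment:
  4 × C: no H
  3 × C: 3 H each → 9
  2 × N (charge +1): no H
  2 × O: 1 H each → 2
  1 × Br: no H
  1 × Cl: no H
  1 × I: no H
  1 × N: no H
  1 × O: no H
  1 × O (charge -1): no H
  Total hydrogens = 11.
Net charge +1.
Molecular formula: C7H11BrClIN3O4+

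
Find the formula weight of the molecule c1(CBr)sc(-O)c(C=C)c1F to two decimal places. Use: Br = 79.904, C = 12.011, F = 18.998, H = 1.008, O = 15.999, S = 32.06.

Molecular formula: C7H6BrFOS.
M = 1×79.904 + 7×12.011 + 1×18.998 + 6×1.008 + 1×15.999 + 1×32.06 = 237.09 g/mol.

237.09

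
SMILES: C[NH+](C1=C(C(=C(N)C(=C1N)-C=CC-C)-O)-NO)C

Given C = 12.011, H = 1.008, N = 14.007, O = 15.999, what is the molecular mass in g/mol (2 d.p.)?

Molecular formula: C12H21N4O2+.
M = 12×12.011 + 21×1.008 + 4×14.007 + 2×15.999 = 253.33 g/mol.

253.33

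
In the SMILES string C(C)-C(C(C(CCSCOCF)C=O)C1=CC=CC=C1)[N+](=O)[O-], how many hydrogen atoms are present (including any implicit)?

22

Hydrogens are implicit in SMILES; fill each atom to its normal valence:
  5 × C: 2 H each → 10
  5 × C (aromatic): 1 H each → 5
  4 × C: 1 H each → 4
  3 × O: no H
  1 × C: 3 H
  1 × C (aromatic): no H
  1 × F: no H
  1 × N (charge +1): no H
  1 × O (charge -1): no H
  1 × S: no H
  Total hydrogens = 22.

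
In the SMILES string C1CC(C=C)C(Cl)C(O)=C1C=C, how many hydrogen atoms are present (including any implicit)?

13

Hydrogens are implicit in SMILES; fill each atom to its normal valence:
  4 × C: 2 H each → 8
  4 × C: 1 H each → 4
  2 × C: no H
  1 × Cl: no H
  1 × O: 1 H
  Total hydrogens = 13.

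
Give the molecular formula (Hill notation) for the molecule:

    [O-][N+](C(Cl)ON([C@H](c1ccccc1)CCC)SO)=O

C11H15ClN2O4S

Heavy atoms from the SMILES: 11 C, 1 Cl, 2 N, 4 O, 1 S.
Implicit hydrogens by atom environment:
  5 × C (aromatic): 1 H each → 5
  2 × C: 2 H each → 4
  2 × C: 1 H each → 2
  2 × O: no H
  1 × C: 3 H
  1 × C (aromatic): no H
  1 × Cl: no H
  1 × N: no H
  1 × N (charge +1): no H
  1 × O: 1 H
  1 × O (charge -1): no H
  1 × S: no H
  Total hydrogens = 15.
Molecular formula: C11H15ClN2O4S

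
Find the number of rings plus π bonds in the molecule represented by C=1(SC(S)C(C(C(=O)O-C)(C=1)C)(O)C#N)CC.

5

Molecular formula from the SMILES: C11H15NO3S2.
DoU = (2C + 2 + N − H − X)/2 = (2·11 + 2 + 1 − 15 − 0)/2 = 10/2 = 5.
(Structurally: 1 ring(s) + 4 π bond(s) = 5.)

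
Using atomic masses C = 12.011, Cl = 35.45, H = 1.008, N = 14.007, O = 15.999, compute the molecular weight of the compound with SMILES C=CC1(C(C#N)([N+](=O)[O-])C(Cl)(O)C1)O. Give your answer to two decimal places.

Molecular formula: C7H7ClN2O4.
M = 7×12.011 + 1×35.45 + 7×1.008 + 2×14.007 + 4×15.999 = 218.59 g/mol.

218.59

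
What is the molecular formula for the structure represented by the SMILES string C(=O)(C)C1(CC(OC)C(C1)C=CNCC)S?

Heavy atoms from the SMILES: 12 C, 1 N, 2 O, 1 S.
Implicit hydrogens by atom environment:
  4 × C: 1 H each → 4
  3 × C: 3 H each → 9
  3 × C: 2 H each → 6
  2 × C: no H
  2 × O: no H
  1 × N: 1 H
  1 × S: 1 H
  Total hydrogens = 21.
Molecular formula: C12H21NO2S

C12H21NO2S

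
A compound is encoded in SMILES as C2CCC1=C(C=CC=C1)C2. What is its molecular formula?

C10H12

Heavy atoms from the SMILES: 10 C.
Implicit hydrogens by atom environment:
  4 × C: 2 H each → 8
  4 × C (aromatic): 1 H each → 4
  2 × C (aromatic): no H
  Total hydrogens = 12.
Molecular formula: C10H12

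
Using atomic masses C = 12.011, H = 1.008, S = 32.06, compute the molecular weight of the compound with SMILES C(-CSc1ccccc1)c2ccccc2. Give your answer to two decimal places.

Molecular formula: C14H14S.
M = 14×12.011 + 14×1.008 + 1×32.06 = 214.33 g/mol.

214.33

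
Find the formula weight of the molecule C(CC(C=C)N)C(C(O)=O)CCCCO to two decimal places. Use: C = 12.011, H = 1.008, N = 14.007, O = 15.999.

215.29

Molecular formula: C11H21NO3.
M = 11×12.011 + 21×1.008 + 1×14.007 + 3×15.999 = 215.29 g/mol.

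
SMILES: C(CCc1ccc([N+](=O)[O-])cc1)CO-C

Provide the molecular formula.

Heavy atoms from the SMILES: 11 C, 1 N, 3 O.
Implicit hydrogens by atom environment:
  4 × C: 2 H each → 8
  4 × C (aromatic): 1 H each → 4
  2 × C (aromatic): no H
  2 × O: no H
  1 × C: 3 H
  1 × N (charge +1): no H
  1 × O (charge -1): no H
  Total hydrogens = 15.
Molecular formula: C11H15NO3

C11H15NO3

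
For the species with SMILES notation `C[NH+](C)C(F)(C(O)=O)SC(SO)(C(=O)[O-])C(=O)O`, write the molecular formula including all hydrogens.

Heavy atoms from the SMILES: 7 C, 1 F, 1 N, 7 O, 2 S.
Implicit hydrogens by atom environment:
  5 × C: no H
  3 × O: 1 H each → 3
  3 × O: no H
  2 × C: 3 H each → 6
  2 × S: no H
  1 × F: no H
  1 × N (charge +1): 1 H
  1 × O (charge -1): no H
  Total hydrogens = 10.
Molecular formula: C7H10FNO7S2

C7H10FNO7S2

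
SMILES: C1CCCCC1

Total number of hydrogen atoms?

12

Hydrogens are implicit in SMILES; fill each atom to its normal valence:
  6 × C: 2 H each → 12
  Total hydrogens = 12.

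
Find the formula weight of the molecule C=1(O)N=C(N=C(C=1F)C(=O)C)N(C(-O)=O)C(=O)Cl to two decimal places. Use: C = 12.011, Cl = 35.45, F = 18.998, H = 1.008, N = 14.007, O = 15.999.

Molecular formula: C8H5ClFN3O5.
M = 8×12.011 + 1×35.45 + 1×18.998 + 5×1.008 + 3×14.007 + 5×15.999 = 277.59 g/mol.

277.59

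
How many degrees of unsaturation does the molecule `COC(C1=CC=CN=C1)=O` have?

5

Molecular formula from the SMILES: C7H7NO2.
DoU = (2C + 2 + N − H − X)/2 = (2·7 + 2 + 1 − 7 − 0)/2 = 10/2 = 5.
(Structurally: 1 ring(s) + 4 π bond(s) = 5.)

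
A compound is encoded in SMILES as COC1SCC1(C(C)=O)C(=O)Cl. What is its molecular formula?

C7H9ClO3S

Heavy atoms from the SMILES: 7 C, 1 Cl, 3 O, 1 S.
Implicit hydrogens by atom environment:
  3 × C: no H
  3 × O: no H
  2 × C: 3 H each → 6
  1 × C: 2 H
  1 × C: 1 H
  1 × Cl: no H
  1 × S: no H
  Total hydrogens = 9.
Molecular formula: C7H9ClO3S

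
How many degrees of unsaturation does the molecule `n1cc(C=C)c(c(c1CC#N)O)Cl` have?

Molecular formula from the SMILES: C9H7ClN2O.
DoU = (2C + 2 + N − H − X)/2 = (2·9 + 2 + 2 − 7 − 1)/2 = 14/2 = 7.
(Structurally: 1 ring(s) + 6 π bond(s) = 7.)

7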